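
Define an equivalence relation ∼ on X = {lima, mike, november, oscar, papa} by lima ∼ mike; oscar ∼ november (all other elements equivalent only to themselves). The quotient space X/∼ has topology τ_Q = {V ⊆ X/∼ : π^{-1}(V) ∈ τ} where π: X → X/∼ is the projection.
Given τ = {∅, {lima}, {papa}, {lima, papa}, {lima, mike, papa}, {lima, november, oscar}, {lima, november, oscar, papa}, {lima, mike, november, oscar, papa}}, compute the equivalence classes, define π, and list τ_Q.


X/∼ = {[lima=mike], [november=oscar], [papa]}; |τ_Q| = 4.

Equivalence classes: [lima=mike], [november=oscar], [papa].
Quotient map π: X → X/∼ sends lima ↦ [lima=mike], mike ↦ [lima=mike], november ↦ [november=oscar], oscar ↦ [november=oscar], papa ↦ [papa].
For each subset V ⊆ X/∼, compute π^{-1}(V) ⊆ X and check whether π^{-1}(V) ∈ τ. V is open in τ_Q iff π^{-1}(V) ∈ τ.
  V = {}: π^{-1}(V) = ∅ ∈ τ ✓.
  V = {[lima=mike]}: π^{-1}(V) = {lima, mike} ∉ τ ✗.
  V = {[november=oscar]}: π^{-1}(V) = {november, oscar} ∉ τ ✗.
  V = {[lima=mike], [november=oscar]}: π^{-1}(V) = {lima, mike, november, oscar} ∉ τ ✗.
  V = {[papa]}: π^{-1}(V) = {papa} ∈ τ ✓.
  V = {[lima=mike], [papa]}: π^{-1}(V) = {lima, mike, papa} ∈ τ ✓.
  V = {[november=oscar], [papa]}: π^{-1}(V) = {november, oscar, papa} ∉ τ ✗.
  V = {[lima=mike], [november=oscar], [papa]}: π^{-1}(V) = {lima, mike, november, oscar, papa} ∈ τ ✓.
Open sets in the quotient: τ_Q = {{}, {[papa]}, {[lima=mike], [papa]}, {[lima=mike], [november=oscar], [papa]}} (4 elements).


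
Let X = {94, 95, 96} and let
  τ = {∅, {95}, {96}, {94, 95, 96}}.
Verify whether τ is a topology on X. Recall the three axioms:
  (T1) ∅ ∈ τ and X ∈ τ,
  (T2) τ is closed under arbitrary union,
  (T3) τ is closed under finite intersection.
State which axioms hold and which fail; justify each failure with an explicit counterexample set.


τ is NOT a topology on X.

Axiom (T1): ∅ ∈ τ? Yes; X ∈ τ? Yes.
Axiom (T2/T3): check pairwise unions and intersections of members of τ.
Counterexample for (T2): {95} ∪ {96} = {95, 96} ∉ τ. Therefore τ is NOT a topology.


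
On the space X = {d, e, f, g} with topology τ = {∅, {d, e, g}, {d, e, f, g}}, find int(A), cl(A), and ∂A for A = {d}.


int(A) = ∅, cl(A) = {d, e, f, g}, ∂A = {d, e, f, g}.

Closed sets in (X, τ) are complements of opens:
  closed(X, τ) = {∅, {f}, {d, e, f, g}}.
int(A) = ⋃ {U ∈ τ : U ⊆ A}. Opens contained in A: ∅.
Taking the union of these: int(A) = ∅.
cl(A) = ⋂ {C closed : A ⊆ C}. Closed sets containing A: {d, e, f, g}.
Intersecting these: cl(A) = {d, e, f, g}.
∂A = cl(A) ∖ int(A) = {d, e, f, g} ∖ ∅ = {d, e, f, g}.


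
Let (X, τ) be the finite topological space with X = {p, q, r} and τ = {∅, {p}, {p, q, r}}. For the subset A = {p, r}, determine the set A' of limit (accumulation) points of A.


A' = {q, r}

For each x ∈ X, list the open sets U ∈ τ with x ∈ U, then check whether U ∩ (A ∖ {x}) ≠ ∅ for every such U.
  x = p: open {p} ∋ x has {p} ∩ (A ∖ {p}) = ∅, so x is NOT a limit point.
  x = q: opens ∋ x are {p, q, r}; each meets A ∖ {q}, so x IS a limit point.
  x = r: opens ∋ x are {p, q, r}; each meets A ∖ {r}, so x IS a limit point.
Collecting: A' = {q, r}.


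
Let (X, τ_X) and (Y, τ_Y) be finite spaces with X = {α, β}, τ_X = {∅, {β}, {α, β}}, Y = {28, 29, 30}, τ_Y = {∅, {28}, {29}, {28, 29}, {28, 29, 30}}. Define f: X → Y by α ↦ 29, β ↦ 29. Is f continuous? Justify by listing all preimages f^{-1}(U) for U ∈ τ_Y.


f IS continuous.

Compute f^{-1}(U) for each U ∈ τ_Y:
  U = ∅: f^{-1}(U) = ∅ ∈ τ_X ✓.
  U = {28}: f^{-1}(U) = ∅ ∈ τ_X ✓.
  U = {29}: f^{-1}(U) = {α, β} ∈ τ_X ✓.
  U = {28, 29}: f^{-1}(U) = {α, β} ∈ τ_X ✓.
  U = {28, 29, 30}: f^{-1}(U) = {α, β} ∈ τ_X ✓.
Every preimage lies in τ_X, so f IS continuous.


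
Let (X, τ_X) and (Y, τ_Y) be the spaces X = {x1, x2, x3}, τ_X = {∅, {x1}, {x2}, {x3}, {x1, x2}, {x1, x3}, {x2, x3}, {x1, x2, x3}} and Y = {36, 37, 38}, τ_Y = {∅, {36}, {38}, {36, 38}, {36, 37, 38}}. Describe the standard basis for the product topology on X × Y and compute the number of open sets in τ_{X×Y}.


Basis B = {∅ × ∅, {x1} × {36}, {x1} × {38}, {x2} × {36}, {x2} × {38}, {x3} × {36}, {x3} × {38}, {x1} × {36, 38}, {x1, x2} × {36}, {x1, x3} × {36}, {x1, x2} × {38}, {x1, x3} × {38}, {x2} × {36, 38}, {x2, x3} × {36}, {x2, x3} × {38}, {x3} × {36, 38}, {x1} × {36, 37, 38}, {x1, x2, x3} × {36}, {x1, x2, x3} × {38}, {x2} × {36, 37, 38}, {x3} × {36, 37, 38}, {x1, x2} × {36, 38}, {x1, x3} × {36, 38}, {x2, x3} × {36, 38}, {x1, x2} × {36, 37, 38}, {x1, x3} × {36, 37, 38}, {x1, x2, x3} × {36, 38}, {x2, x3} × {36, 37, 38}, {x1, x2, x3} × {36, 37, 38}}; |τ_{X×Y}| = 125.

Enumerate products U × V with U ∈ τ_X, V ∈ τ_Y (deduplicated):
  ∅ × ∅ = {} (∅)
  {x1} × {36} = {(x1,36)}
  {x1} × {38} = {(x1,38)}
  {x2} × {36} = {(x2,36)}
  {x2} × {38} = {(x2,38)}
  {x3} × {36} = {(x3,36)}
  {x3} × {38} = {(x3,38)}
  {x1} × {36, 38} = {(x1,36), (x1,38)}
  {x1, x2} × {36} = {(x1,36), (x2,36)}
  {x1, x3} × {36} = {(x1,36), (x3,36)}
  {x1, x2} × {38} = {(x1,38), (x2,38)}
  {x1, x3} × {38} = {(x1,38), (x3,38)}
  {x2} × {36, 38} = {(x2,36), (x2,38)}
  {x2, x3} × {36} = {(x2,36), (x3,36)}
  {x2, x3} × {38} = {(x2,38), (x3,38)}
  {x3} × {36, 38} = {(x3,36), (x3,38)}
  {x1} × {36, 37, 38} = {(x1,36), (x1,37), (x1,38)}
  {x1, x2, x3} × {36} = {(x1,36), (x2,36), (x3,36)}
  {x1, x2, x3} × {38} = {(x1,38), (x2,38), (x3,38)}
  {x2} × {36, 37, 38} = {(x2,36), (x2,37), (x2,38)}
  {x3} × {36, 37, 38} = {(x3,36), (x3,37), (x3,38)}
  {x1, x2} × {36, 38} = {(x1,36), (x1,38), (x2,36), (x2,38)}
  {x1, x3} × {36, 38} = {(x1,36), (x1,38), (x3,36), (x3,38)}
  {x2, x3} × {36, 38} = {(x2,36), (x2,38), (x3,36), (x3,38)}
  {x1, x2} × {36, 37, 38} = {(x1,36), (x1,37), (x1,38), (x2,36), (x2,37), (x2,38)}
  {x1, x3} × {36, 37, 38} = {(x1,36), (x1,37), (x1,38), (x3,36), (x3,37), (x3,38)}
  {x1, x2, x3} × {36, 38} = {(x1,36), (x1,38), (x2,36), (x2,38), (x3,36), (x3,38)}
  {x2, x3} × {36, 37, 38} = {(x2,36), (x2,37), (x2,38), (x3,36), (x3,37), (x3,38)}
  {x1, x2, x3} × {36, 37, 38} = {(x1,36), (x1,37), (x1,38), (x2,36), (x2,37), (x2,38), (x3,36), (x3,37), (x3,38)}
These 29 distinct sets form the basis B.
Close under arbitrary unions to get τ_{X×Y}; counting gives |τ_{X×Y}| = 125.


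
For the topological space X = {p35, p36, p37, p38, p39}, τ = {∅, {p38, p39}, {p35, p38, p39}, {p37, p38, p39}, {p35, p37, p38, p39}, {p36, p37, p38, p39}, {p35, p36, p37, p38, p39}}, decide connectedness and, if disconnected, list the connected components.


(X, τ) is connected.

Find clopen sets (U ∈ τ with X ∖ U ∈ τ):
  U = ∅, X ∖ U = {p35, p36, p37, p38, p39} — both open, so U is clopen.
  U = {p35, p36, p37, p38, p39}, X ∖ U = ∅ — both open, so U is clopen.
Only trivial clopens (∅ and X) exist, so (X, τ) is connected.
Compute connected components by grouping points that agree on all clopens:
  component: {p35, p36, p37, p38, p39}


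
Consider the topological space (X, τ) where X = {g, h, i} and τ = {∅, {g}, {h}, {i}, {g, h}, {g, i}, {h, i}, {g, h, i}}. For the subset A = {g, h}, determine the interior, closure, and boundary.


int(A) = {g, h}, cl(A) = {g, h}, ∂A = ∅.

Closed sets in (X, τ) are complements of opens:
  closed(X, τ) = {∅, {g}, {h}, {i}, {g, h}, {g, i}, {h, i}, {g, h, i}}.
int(A) = ⋃ {U ∈ τ : U ⊆ A}. Opens contained in A: ∅, {g}, {h}, {g, h}.
Taking the union of these: int(A) = {g, h}.
cl(A) = ⋂ {C closed : A ⊆ C}. Closed sets containing A: {g, h}, {g, h, i}.
Intersecting these: cl(A) = {g, h}.
∂A = cl(A) ∖ int(A) = {g, h} ∖ {g, h} = ∅.


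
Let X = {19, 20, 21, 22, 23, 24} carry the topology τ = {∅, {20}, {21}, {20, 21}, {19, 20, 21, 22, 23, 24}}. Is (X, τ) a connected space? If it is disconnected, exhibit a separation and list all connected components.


(X, τ) is connected.

Find clopen sets (U ∈ τ with X ∖ U ∈ τ):
  U = ∅, X ∖ U = {19, 20, 21, 22, 23, 24} — both open, so U is clopen.
  U = {19, 20, 21, 22, 23, 24}, X ∖ U = ∅ — both open, so U is clopen.
Only trivial clopens (∅ and X) exist, so (X, τ) is connected.
Compute connected components by grouping points that agree on all clopens:
  component: {19, 20, 21, 22, 23, 24}


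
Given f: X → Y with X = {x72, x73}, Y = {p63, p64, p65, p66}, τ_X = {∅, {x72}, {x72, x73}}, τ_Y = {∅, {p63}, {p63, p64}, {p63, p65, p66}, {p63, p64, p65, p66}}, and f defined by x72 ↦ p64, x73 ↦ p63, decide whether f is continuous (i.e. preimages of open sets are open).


f is NOT continuous.

Compute f^{-1}(U) for each U ∈ τ_Y:
  U = ∅: f^{-1}(U) = ∅ ∈ τ_X ✓.
  U = {p63}: f^{-1}(U) = {x73} ∉ τ_X ✗.
  U = {p63, p64}: f^{-1}(U) = {x72, x73} ∈ τ_X ✓.
  U = {p63, p65, p66}: f^{-1}(U) = {x73} ∉ τ_X ✗.
  U = {p63, p64, p65, p66}: f^{-1}(U) = {x72, x73} ∈ τ_X ✓.
Found U = {p63} with f^{-1}(U) = {x73} not in τ_X. Therefore f is NOT continuous.


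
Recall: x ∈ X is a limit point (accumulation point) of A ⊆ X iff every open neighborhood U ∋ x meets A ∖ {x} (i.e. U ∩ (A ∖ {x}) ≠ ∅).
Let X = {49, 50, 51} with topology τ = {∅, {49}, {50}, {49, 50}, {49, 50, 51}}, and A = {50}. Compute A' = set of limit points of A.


A' = {51}

For each x ∈ X, list the open sets U ∈ τ with x ∈ U, then check whether U ∩ (A ∖ {x}) ≠ ∅ for every such U.
  x = 49: open {49} ∋ x has {49} ∩ (A ∖ {49}) = ∅, so x is NOT a limit point.
  x = 50: open {50} ∋ x has {50} ∩ (A ∖ {50}) = ∅, so x is NOT a limit point.
  x = 51: opens ∋ x are {49, 50, 51}; each meets A ∖ {51}, so x IS a limit point.
Collecting: A' = {51}.


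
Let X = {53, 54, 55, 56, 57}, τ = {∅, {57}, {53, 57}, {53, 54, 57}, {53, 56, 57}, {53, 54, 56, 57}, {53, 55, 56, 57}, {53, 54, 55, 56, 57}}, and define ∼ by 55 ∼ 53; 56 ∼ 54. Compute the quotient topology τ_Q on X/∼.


X/∼ = {[53=55], [54=56], [57]}; |τ_Q| = 3.

Equivalence classes: [53=55], [54=56], [57].
Quotient map π: X → X/∼ sends 53 ↦ [53=55], 54 ↦ [54=56], 55 ↦ [53=55], 56 ↦ [54=56], 57 ↦ [57].
For each subset V ⊆ X/∼, compute π^{-1}(V) ⊆ X and check whether π^{-1}(V) ∈ τ. V is open in τ_Q iff π^{-1}(V) ∈ τ.
  V = {}: π^{-1}(V) = ∅ ∈ τ ✓.
  V = {[53=55]}: π^{-1}(V) = {53, 55} ∉ τ ✗.
  V = {[54=56]}: π^{-1}(V) = {54, 56} ∉ τ ✗.
  V = {[53=55], [54=56]}: π^{-1}(V) = {53, 54, 55, 56} ∉ τ ✗.
  V = {[57]}: π^{-1}(V) = {57} ∈ τ ✓.
  V = {[53=55], [57]}: π^{-1}(V) = {53, 55, 57} ∉ τ ✗.
  V = {[54=56], [57]}: π^{-1}(V) = {54, 56, 57} ∉ τ ✗.
  V = {[53=55], [54=56], [57]}: π^{-1}(V) = {53, 54, 55, 56, 57} ∈ τ ✓.
Open sets in the quotient: τ_Q = {{}, {[57]}, {[53=55], [54=56], [57]}} (3 elements).


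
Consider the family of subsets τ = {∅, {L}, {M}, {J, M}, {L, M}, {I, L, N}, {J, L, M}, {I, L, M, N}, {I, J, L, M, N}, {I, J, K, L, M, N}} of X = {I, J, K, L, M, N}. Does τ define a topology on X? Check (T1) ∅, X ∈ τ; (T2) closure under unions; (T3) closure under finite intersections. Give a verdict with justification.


τ IS a topology on X.

Axiom (T1): ∅ ∈ τ? Yes; X ∈ τ? Yes.
Axiom (T2/T3): check pairwise unions and intersections of members of τ.
All pairwise intersections and unions checked — each lies in τ. Therefore τ satisfies (T1), (T2), (T3): it IS a topology on X.


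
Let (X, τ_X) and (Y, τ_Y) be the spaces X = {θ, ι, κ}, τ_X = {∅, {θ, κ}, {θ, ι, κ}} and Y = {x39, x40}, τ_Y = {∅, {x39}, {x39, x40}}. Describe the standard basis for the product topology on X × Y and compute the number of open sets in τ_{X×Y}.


Basis B = {∅ × ∅, {θ, κ} × {x39}, {θ, ι, κ} × {x39}, {θ, κ} × {x39, x40}, {θ, ι, κ} × {x39, x40}}; |τ_{X×Y}| = 6.

Enumerate products U × V with U ∈ τ_X, V ∈ τ_Y (deduplicated):
  ∅ × ∅ = {} (∅)
  {θ, κ} × {x39} = {(θ,x39), (κ,x39)}
  {θ, ι, κ} × {x39} = {(θ,x39), (ι,x39), (κ,x39)}
  {θ, κ} × {x39, x40} = {(θ,x39), (θ,x40), (κ,x39), (κ,x40)}
  {θ, ι, κ} × {x39, x40} = {(θ,x39), (θ,x40), (ι,x39), (ι,x40), (κ,x39), (κ,x40)}
These 5 distinct sets form the basis B.
Close under arbitrary unions to get τ_{X×Y}; counting gives |τ_{X×Y}| = 6.


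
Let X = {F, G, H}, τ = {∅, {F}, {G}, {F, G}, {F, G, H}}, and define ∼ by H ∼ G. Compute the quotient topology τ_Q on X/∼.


X/∼ = {[F], [G=H]}; |τ_Q| = 3.

Equivalence classes: [F], [G=H].
Quotient map π: X → X/∼ sends F ↦ [F], G ↦ [G=H], H ↦ [G=H].
For each subset V ⊆ X/∼, compute π^{-1}(V) ⊆ X and check whether π^{-1}(V) ∈ τ. V is open in τ_Q iff π^{-1}(V) ∈ τ.
  V = {}: π^{-1}(V) = ∅ ∈ τ ✓.
  V = {[F]}: π^{-1}(V) = {F} ∈ τ ✓.
  V = {[G=H]}: π^{-1}(V) = {G, H} ∉ τ ✗.
  V = {[F], [G=H]}: π^{-1}(V) = {F, G, H} ∈ τ ✓.
Open sets in the quotient: τ_Q = {{}, {[F]}, {[F], [G=H]}} (3 elements).


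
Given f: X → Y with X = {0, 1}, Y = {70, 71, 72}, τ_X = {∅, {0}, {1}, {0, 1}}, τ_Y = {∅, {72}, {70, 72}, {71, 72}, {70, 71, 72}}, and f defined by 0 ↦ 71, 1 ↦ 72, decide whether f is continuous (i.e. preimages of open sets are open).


f IS continuous.

Compute f^{-1}(U) for each U ∈ τ_Y:
  U = ∅: f^{-1}(U) = ∅ ∈ τ_X ✓.
  U = {72}: f^{-1}(U) = {1} ∈ τ_X ✓.
  U = {70, 72}: f^{-1}(U) = {1} ∈ τ_X ✓.
  U = {71, 72}: f^{-1}(U) = {0, 1} ∈ τ_X ✓.
  U = {70, 71, 72}: f^{-1}(U) = {0, 1} ∈ τ_X ✓.
Every preimage lies in τ_X, so f IS continuous.


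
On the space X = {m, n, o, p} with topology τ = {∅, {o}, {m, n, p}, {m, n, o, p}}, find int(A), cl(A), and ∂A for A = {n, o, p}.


int(A) = {o}, cl(A) = {m, n, o, p}, ∂A = {m, n, p}.

Closed sets in (X, τ) are complements of opens:
  closed(X, τ) = {∅, {o}, {m, n, p}, {m, n, o, p}}.
int(A) = ⋃ {U ∈ τ : U ⊆ A}. Opens contained in A: ∅, {o}.
Taking the union of these: int(A) = {o}.
cl(A) = ⋂ {C closed : A ⊆ C}. Closed sets containing A: {m, n, o, p}.
Intersecting these: cl(A) = {m, n, o, p}.
∂A = cl(A) ∖ int(A) = {m, n, o, p} ∖ {o} = {m, n, p}.


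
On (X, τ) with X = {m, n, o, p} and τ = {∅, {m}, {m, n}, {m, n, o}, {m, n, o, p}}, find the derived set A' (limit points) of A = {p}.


A' = ∅

For each x ∈ X, list the open sets U ∈ τ with x ∈ U, then check whether U ∩ (A ∖ {x}) ≠ ∅ for every such U.
  x = m: open {m} ∋ x has {m} ∩ (A ∖ {m}) = ∅, so x is NOT a limit point.
  x = n: open {m, n} ∋ x has {m, n} ∩ (A ∖ {n}) = ∅, so x is NOT a limit point.
  x = o: open {m, n, o} ∋ x has {m, n, o} ∩ (A ∖ {o}) = ∅, so x is NOT a limit point.
  x = p: open {m, n, o, p} ∋ x has {m, n, o, p} ∩ (A ∖ {p}) = ∅, so x is NOT a limit point.
Collecting: A' = ∅.


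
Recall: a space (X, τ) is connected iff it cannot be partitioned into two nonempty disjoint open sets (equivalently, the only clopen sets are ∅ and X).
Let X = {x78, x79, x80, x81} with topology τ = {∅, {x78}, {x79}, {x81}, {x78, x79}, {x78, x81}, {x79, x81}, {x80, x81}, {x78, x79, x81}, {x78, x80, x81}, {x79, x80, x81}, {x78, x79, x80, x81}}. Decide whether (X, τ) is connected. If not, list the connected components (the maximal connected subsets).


(X, τ) is disconnected; components = [{x78}, {x79}, {x80, x81}].

Find clopen sets (U ∈ τ with X ∖ U ∈ τ):
  U = ∅, X ∖ U = {x78, x79, x80, x81} — both open, so U is clopen.
  U = {x78}, X ∖ U = {x79, x80, x81} — both open, so U is clopen.
  U = {x79}, X ∖ U = {x78, x80, x81} — both open, so U is clopen.
  U = {x78, x79}, X ∖ U = {x80, x81} — both open, so U is clopen.
  U = {x80, x81}, X ∖ U = {x78, x79} — both open, so U is clopen.
  U = {x78, x80, x81}, X ∖ U = {x79} — both open, so U is clopen.
  U = {x79, x80, x81}, X ∖ U = {x78} — both open, so U is clopen.
  U = {x78, x79, x80, x81}, X ∖ U = ∅ — both open, so U is clopen.
Nontrivial clopen(s) exist: e.g. {x78, x80, x81}. So (X, τ) is disconnected.
Compute connected components by grouping points that agree on all clopens:
  component: {x78}
  component: {x79}
  component: {x80, x81}


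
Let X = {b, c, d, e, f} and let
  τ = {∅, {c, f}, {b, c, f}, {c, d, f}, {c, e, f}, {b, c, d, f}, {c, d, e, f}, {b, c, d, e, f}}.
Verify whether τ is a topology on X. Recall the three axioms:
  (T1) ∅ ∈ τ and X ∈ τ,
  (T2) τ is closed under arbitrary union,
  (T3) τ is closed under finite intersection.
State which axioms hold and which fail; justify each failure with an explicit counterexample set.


τ is NOT a topology on X.

Axiom (T1): ∅ ∈ τ? Yes; X ∈ τ? Yes.
Axiom (T2/T3): check pairwise unions and intersections of members of τ.
Counterexample for (T2): {b, c, f} ∪ {c, e, f} = {b, c, e, f} ∉ τ. Therefore τ is NOT a topology.


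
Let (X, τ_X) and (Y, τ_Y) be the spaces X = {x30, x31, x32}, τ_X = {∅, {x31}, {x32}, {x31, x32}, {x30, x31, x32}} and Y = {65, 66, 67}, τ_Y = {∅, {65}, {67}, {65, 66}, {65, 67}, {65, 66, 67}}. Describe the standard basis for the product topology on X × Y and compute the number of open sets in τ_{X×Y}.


Basis B = {∅ × ∅, {x31} × {65}, {x31} × {67}, {x32} × {65}, {x32} × {67}, {x31} × {65, 66}, {x31} × {65, 67}, {x31, x32} × {65}, {x31, x32} × {67}, {x32} × {65, 66}, {x32} × {65, 67}, {x30, x31, x32} × {65}, {x30, x31, x32} × {67}, {x31} × {65, 66, 67}, {x32} × {65, 66, 67}, {x31, x32} × {65, 66}, {x31, x32} × {65, 67}, {x30, x31, x32} × {65, 66}, {x30, x31, x32} × {65, 67}, {x31, x32} × {65, 66, 67}, {x30, x31, x32} × {65, 66, 67}}; |τ_{X×Y}| = 70.

Enumerate products U × V with U ∈ τ_X, V ∈ τ_Y (deduplicated):
  ∅ × ∅ = {} (∅)
  {x31} × {65} = {(x31,65)}
  {x31} × {67} = {(x31,67)}
  {x32} × {65} = {(x32,65)}
  {x32} × {67} = {(x32,67)}
  {x31} × {65, 66} = {(x31,65), (x31,66)}
  {x31} × {65, 67} = {(x31,65), (x31,67)}
  {x31, x32} × {65} = {(x31,65), (x32,65)}
  {x31, x32} × {67} = {(x31,67), (x32,67)}
  {x32} × {65, 66} = {(x32,65), (x32,66)}
  {x32} × {65, 67} = {(x32,65), (x32,67)}
  {x30, x31, x32} × {65} = {(x30,65), (x31,65), (x32,65)}
  {x30, x31, x32} × {67} = {(x30,67), (x31,67), (x32,67)}
  {x31} × {65, 66, 67} = {(x31,65), (x31,66), (x31,67)}
  {x32} × {65, 66, 67} = {(x32,65), (x32,66), (x32,67)}
  {x31, x32} × {65, 66} = {(x31,65), (x31,66), (x32,65), (x32,66)}
  {x31, x32} × {65, 67} = {(x31,65), (x31,67), (x32,65), (x32,67)}
  {x30, x31, x32} × {65, 66} = {(x30,65), (x30,66), (x31,65), (x31,66), (x32,65), (x32,66)}
  {x30, x31, x32} × {65, 67} = {(x30,65), (x30,67), (x31,65), (x31,67), (x32,65), (x32,67)}
  {x31, x32} × {65, 66, 67} = {(x31,65), (x31,66), (x31,67), (x32,65), (x32,66), (x32,67)}
  {x30, x31, x32} × {65, 66, 67} = {(x30,65), (x30,66), (x30,67), (x31,65), (x31,66), (x31,67), (x32,65), (x32,66), (x32,67)}
These 21 distinct sets form the basis B.
Close under arbitrary unions to get τ_{X×Y}; counting gives |τ_{X×Y}| = 70.


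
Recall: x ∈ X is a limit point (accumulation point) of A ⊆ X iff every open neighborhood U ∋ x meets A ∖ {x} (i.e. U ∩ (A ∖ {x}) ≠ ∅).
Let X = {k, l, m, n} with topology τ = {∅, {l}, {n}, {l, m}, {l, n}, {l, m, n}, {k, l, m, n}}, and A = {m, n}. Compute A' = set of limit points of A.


A' = {k}

For each x ∈ X, list the open sets U ∈ τ with x ∈ U, then check whether U ∩ (A ∖ {x}) ≠ ∅ for every such U.
  x = k: opens ∋ x are {k, l, m, n}; each meets A ∖ {k}, so x IS a limit point.
  x = l: open {l} ∋ x has {l} ∩ (A ∖ {l}) = ∅, so x is NOT a limit point.
  x = m: open {l, m} ∋ x has {l, m} ∩ (A ∖ {m}) = ∅, so x is NOT a limit point.
  x = n: open {n} ∋ x has {n} ∩ (A ∖ {n}) = ∅, so x is NOT a limit point.
Collecting: A' = {k}.


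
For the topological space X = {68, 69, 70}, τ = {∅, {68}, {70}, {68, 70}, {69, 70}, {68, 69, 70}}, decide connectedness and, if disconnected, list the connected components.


(X, τ) is disconnected; components = [{68}, {69, 70}].

Find clopen sets (U ∈ τ with X ∖ U ∈ τ):
  U = ∅, X ∖ U = {68, 69, 70} — both open, so U is clopen.
  U = {68}, X ∖ U = {69, 70} — both open, so U is clopen.
  U = {69, 70}, X ∖ U = {68} — both open, so U is clopen.
  U = {68, 69, 70}, X ∖ U = ∅ — both open, so U is clopen.
Nontrivial clopen(s) exist: e.g. {69, 70}. So (X, τ) is disconnected.
Compute connected components by grouping points that agree on all clopens:
  component: {68}
  component: {69, 70}


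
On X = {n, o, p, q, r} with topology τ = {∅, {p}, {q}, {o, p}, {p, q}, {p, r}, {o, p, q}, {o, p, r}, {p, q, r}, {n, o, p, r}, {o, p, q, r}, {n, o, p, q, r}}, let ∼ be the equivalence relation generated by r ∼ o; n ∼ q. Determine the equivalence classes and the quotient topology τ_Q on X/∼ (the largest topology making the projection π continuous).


X/∼ = {[n=q], [o=r], [p]}; |τ_Q| = 4.

Equivalence classes: [n=q], [o=r], [p].
Quotient map π: X → X/∼ sends n ↦ [n=q], o ↦ [o=r], p ↦ [p], q ↦ [n=q], r ↦ [o=r].
For each subset V ⊆ X/∼, compute π^{-1}(V) ⊆ X and check whether π^{-1}(V) ∈ τ. V is open in τ_Q iff π^{-1}(V) ∈ τ.
  V = {}: π^{-1}(V) = ∅ ∈ τ ✓.
  V = {[n=q]}: π^{-1}(V) = {n, q} ∉ τ ✗.
  V = {[o=r]}: π^{-1}(V) = {o, r} ∉ τ ✗.
  V = {[n=q], [o=r]}: π^{-1}(V) = {n, o, q, r} ∉ τ ✗.
  V = {[p]}: π^{-1}(V) = {p} ∈ τ ✓.
  V = {[n=q], [p]}: π^{-1}(V) = {n, p, q} ∉ τ ✗.
  V = {[o=r], [p]}: π^{-1}(V) = {o, p, r} ∈ τ ✓.
  V = {[n=q], [o=r], [p]}: π^{-1}(V) = {n, o, p, q, r} ∈ τ ✓.
Open sets in the quotient: τ_Q = {{}, {[p]}, {[o=r], [p]}, {[n=q], [o=r], [p]}} (4 elements).


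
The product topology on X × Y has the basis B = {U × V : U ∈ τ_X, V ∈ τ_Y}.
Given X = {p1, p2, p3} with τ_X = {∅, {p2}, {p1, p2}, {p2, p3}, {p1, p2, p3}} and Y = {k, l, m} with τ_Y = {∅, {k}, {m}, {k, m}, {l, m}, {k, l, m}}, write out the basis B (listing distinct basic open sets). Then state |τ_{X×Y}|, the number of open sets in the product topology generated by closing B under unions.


Basis B = {∅ × ∅, {p2} × {k}, {p2} × {m}, {p1, p2} × {k}, {p1, p2} × {m}, {p2} × {k, m}, {p2, p3} × {k}, {p2} × {l, m}, {p2, p3} × {m}, {p1, p2, p3} × {k}, {p1, p2, p3} × {m}, {p2} × {k, l, m}, {p1, p2} × {k, m}, {p1, p2} × {l, m}, {p2, p3} × {k, m}, {p2, p3} × {l, m}, {p1, p2} × {k, l, m}, {p1, p2, p3} × {k, m}, {p1, p2, p3} × {l, m}, {p2, p3} × {k, l, m}, {p1, p2, p3} × {k, l, m}}; |τ_{X×Y}| = 70.

Enumerate products U × V with U ∈ τ_X, V ∈ τ_Y (deduplicated):
  ∅ × ∅ = {} (∅)
  {p2} × {k} = {(p2,k)}
  {p2} × {m} = {(p2,m)}
  {p1, p2} × {k} = {(p1,k), (p2,k)}
  {p1, p2} × {m} = {(p1,m), (p2,m)}
  {p2} × {k, m} = {(p2,k), (p2,m)}
  {p2, p3} × {k} = {(p2,k), (p3,k)}
  {p2} × {l, m} = {(p2,l), (p2,m)}
  {p2, p3} × {m} = {(p2,m), (p3,m)}
  {p1, p2, p3} × {k} = {(p1,k), (p2,k), (p3,k)}
  {p1, p2, p3} × {m} = {(p1,m), (p2,m), (p3,m)}
  {p2} × {k, l, m} = {(p2,k), (p2,l), (p2,m)}
  {p1, p2} × {k, m} = {(p1,k), (p1,m), (p2,k), (p2,m)}
  {p1, p2} × {l, m} = {(p1,l), (p1,m), (p2,l), (p2,m)}
  {p2, p3} × {k, m} = {(p2,k), (p2,m), (p3,k), (p3,m)}
  {p2, p3} × {l, m} = {(p2,l), (p2,m), (p3,l), (p3,m)}
  {p1, p2} × {k, l, m} = {(p1,k), (p1,l), (p1,m), (p2,k), (p2,l), (p2,m)}
  {p1, p2, p3} × {k, m} = {(p1,k), (p1,m), (p2,k), (p2,m), (p3,k), (p3,m)}
  {p1, p2, p3} × {l, m} = {(p1,l), (p1,m), (p2,l), (p2,m), (p3,l), (p3,m)}
  {p2, p3} × {k, l, m} = {(p2,k), (p2,l), (p2,m), (p3,k), (p3,l), (p3,m)}
  {p1, p2, p3} × {k, l, m} = {(p1,k), (p1,l), (p1,m), (p2,k), (p2,l), (p2,m), (p3,k), (p3,l), (p3,m)}
These 21 distinct sets form the basis B.
Close under arbitrary unions to get τ_{X×Y}; counting gives |τ_{X×Y}| = 70.


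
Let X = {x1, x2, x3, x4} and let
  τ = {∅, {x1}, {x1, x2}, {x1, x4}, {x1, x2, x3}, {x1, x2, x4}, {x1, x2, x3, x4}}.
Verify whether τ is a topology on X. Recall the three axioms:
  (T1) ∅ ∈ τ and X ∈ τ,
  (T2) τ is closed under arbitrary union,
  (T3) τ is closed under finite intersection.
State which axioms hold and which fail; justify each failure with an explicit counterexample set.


τ IS a topology on X.

Axiom (T1): ∅ ∈ τ? Yes; X ∈ τ? Yes.
Axiom (T2/T3): check pairwise unions and intersections of members of τ.
All pairwise intersections and unions checked — each lies in τ. Therefore τ satisfies (T1), (T2), (T3): it IS a topology on X.


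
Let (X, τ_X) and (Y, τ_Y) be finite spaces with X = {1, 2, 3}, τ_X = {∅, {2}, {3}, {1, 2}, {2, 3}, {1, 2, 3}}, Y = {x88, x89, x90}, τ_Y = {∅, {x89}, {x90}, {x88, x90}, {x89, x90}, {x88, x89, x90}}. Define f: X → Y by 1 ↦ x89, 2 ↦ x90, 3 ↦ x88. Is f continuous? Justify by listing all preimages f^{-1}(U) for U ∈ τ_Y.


f is NOT continuous.

Compute f^{-1}(U) for each U ∈ τ_Y:
  U = ∅: f^{-1}(U) = ∅ ∈ τ_X ✓.
  U = {x89}: f^{-1}(U) = {1} ∉ τ_X ✗.
  U = {x90}: f^{-1}(U) = {2} ∈ τ_X ✓.
  U = {x88, x90}: f^{-1}(U) = {2, 3} ∈ τ_X ✓.
  U = {x89, x90}: f^{-1}(U) = {1, 2} ∈ τ_X ✓.
  U = {x88, x89, x90}: f^{-1}(U) = {1, 2, 3} ∈ τ_X ✓.
Found U = {x89} with f^{-1}(U) = {1} not in τ_X. Therefore f is NOT continuous.


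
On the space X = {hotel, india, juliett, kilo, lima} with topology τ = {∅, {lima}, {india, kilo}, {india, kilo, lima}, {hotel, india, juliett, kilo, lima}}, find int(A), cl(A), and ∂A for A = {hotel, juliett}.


int(A) = ∅, cl(A) = {hotel, juliett}, ∂A = {hotel, juliett}.

Closed sets in (X, τ) are complements of opens:
  closed(X, τ) = {∅, {hotel, juliett}, {hotel, juliett, lima}, {hotel, india, juliett, kilo}, {hotel, india, juliett, kilo, lima}}.
int(A) = ⋃ {U ∈ τ : U ⊆ A}. Opens contained in A: ∅.
Taking the union of these: int(A) = ∅.
cl(A) = ⋂ {C closed : A ⊆ C}. Closed sets containing A: {hotel, juliett}, {hotel, juliett, lima}, {hotel, india, juliett, kilo}, {hotel, india, juliett, kilo, lima}.
Intersecting these: cl(A) = {hotel, juliett}.
∂A = cl(A) ∖ int(A) = {hotel, juliett} ∖ ∅ = {hotel, juliett}.


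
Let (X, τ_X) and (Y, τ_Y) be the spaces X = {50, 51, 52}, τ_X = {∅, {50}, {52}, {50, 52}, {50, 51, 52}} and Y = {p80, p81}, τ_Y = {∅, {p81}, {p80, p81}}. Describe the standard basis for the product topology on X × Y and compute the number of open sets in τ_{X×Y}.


Basis B = {∅ × ∅, {50} × {p81}, {52} × {p81}, {50} × {p80, p81}, {50, 52} × {p81}, {52} × {p80, p81}, {50, 51, 52} × {p81}, {50, 52} × {p80, p81}, {50, 51, 52} × {p80, p81}}; |τ_{X×Y}| = 14.

Enumerate products U × V with U ∈ τ_X, V ∈ τ_Y (deduplicated):
  ∅ × ∅ = {} (∅)
  {50} × {p81} = {(50,p81)}
  {52} × {p81} = {(52,p81)}
  {50} × {p80, p81} = {(50,p80), (50,p81)}
  {50, 52} × {p81} = {(50,p81), (52,p81)}
  {52} × {p80, p81} = {(52,p80), (52,p81)}
  {50, 51, 52} × {p81} = {(50,p81), (51,p81), (52,p81)}
  {50, 52} × {p80, p81} = {(50,p80), (50,p81), (52,p80), (52,p81)}
  {50, 51, 52} × {p80, p81} = {(50,p80), (50,p81), (51,p80), (51,p81), (52,p80), (52,p81)}
These 9 distinct sets form the basis B.
Close under arbitrary unions to get τ_{X×Y}; counting gives |τ_{X×Y}| = 14.


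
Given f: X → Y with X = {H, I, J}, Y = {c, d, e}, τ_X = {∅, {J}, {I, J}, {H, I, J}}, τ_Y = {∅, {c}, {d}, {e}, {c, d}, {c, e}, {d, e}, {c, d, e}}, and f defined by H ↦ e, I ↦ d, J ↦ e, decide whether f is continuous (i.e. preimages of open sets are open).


f is NOT continuous.

Compute f^{-1}(U) for each U ∈ τ_Y:
  U = ∅: f^{-1}(U) = ∅ ∈ τ_X ✓.
  U = {c}: f^{-1}(U) = ∅ ∈ τ_X ✓.
  U = {d}: f^{-1}(U) = {I} ∉ τ_X ✗.
  U = {e}: f^{-1}(U) = {H, J} ∉ τ_X ✗.
  U = {c, d}: f^{-1}(U) = {I} ∉ τ_X ✗.
  U = {c, e}: f^{-1}(U) = {H, J} ∉ τ_X ✗.
  U = {d, e}: f^{-1}(U) = {H, I, J} ∈ τ_X ✓.
  U = {c, d, e}: f^{-1}(U) = {H, I, J} ∈ τ_X ✓.
Found U = {d} with f^{-1}(U) = {I} not in τ_X. Therefore f is NOT continuous.


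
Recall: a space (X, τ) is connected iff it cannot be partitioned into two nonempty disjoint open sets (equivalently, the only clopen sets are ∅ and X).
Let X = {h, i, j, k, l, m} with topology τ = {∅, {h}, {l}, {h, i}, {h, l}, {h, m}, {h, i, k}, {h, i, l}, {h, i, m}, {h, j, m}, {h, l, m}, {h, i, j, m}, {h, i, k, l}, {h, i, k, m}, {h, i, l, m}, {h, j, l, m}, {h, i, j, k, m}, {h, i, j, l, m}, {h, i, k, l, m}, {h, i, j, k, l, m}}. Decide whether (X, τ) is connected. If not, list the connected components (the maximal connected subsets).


(X, τ) is disconnected; components = [{l}, {h, i, j, k, m}].

Find clopen sets (U ∈ τ with X ∖ U ∈ τ):
  U = ∅, X ∖ U = {h, i, j, k, l, m} — both open, so U is clopen.
  U = {l}, X ∖ U = {h, i, j, k, m} — both open, so U is clopen.
  U = {h, i, j, k, m}, X ∖ U = {l} — both open, so U is clopen.
  U = {h, i, j, k, l, m}, X ∖ U = ∅ — both open, so U is clopen.
Nontrivial clopen(s) exist: e.g. {l}. So (X, τ) is disconnected.
Compute connected components by grouping points that agree on all clopens:
  component: {l}
  component: {h, i, j, k, m}


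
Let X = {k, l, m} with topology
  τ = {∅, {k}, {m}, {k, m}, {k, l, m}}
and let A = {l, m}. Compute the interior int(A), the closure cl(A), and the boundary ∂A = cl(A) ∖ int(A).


int(A) = {m}, cl(A) = {l, m}, ∂A = {l}.

Closed sets in (X, τ) are complements of opens:
  closed(X, τ) = {∅, {l}, {k, l}, {l, m}, {k, l, m}}.
int(A) = ⋃ {U ∈ τ : U ⊆ A}. Opens contained in A: ∅, {m}.
Taking the union of these: int(A) = {m}.
cl(A) = ⋂ {C closed : A ⊆ C}. Closed sets containing A: {l, m}, {k, l, m}.
Intersecting these: cl(A) = {l, m}.
∂A = cl(A) ∖ int(A) = {l, m} ∖ {m} = {l}.


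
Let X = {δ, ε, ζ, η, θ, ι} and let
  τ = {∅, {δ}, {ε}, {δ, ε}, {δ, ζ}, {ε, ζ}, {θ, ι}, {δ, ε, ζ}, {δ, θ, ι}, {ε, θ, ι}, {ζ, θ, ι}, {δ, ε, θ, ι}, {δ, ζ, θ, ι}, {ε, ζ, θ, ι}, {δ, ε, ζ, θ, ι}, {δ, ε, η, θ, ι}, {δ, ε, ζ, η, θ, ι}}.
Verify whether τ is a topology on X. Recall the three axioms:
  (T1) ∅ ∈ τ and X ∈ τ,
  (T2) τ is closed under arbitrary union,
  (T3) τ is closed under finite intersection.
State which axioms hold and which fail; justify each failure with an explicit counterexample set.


τ is NOT a topology on X.

Axiom (T1): ∅ ∈ τ? Yes; X ∈ τ? Yes.
Axiom (T2/T3): check pairwise unions and intersections of members of τ.
Counterexample for (T3): {δ, ζ} ∩ {ε, ζ} = {ζ} ∉ τ. Therefore τ is NOT a topology.


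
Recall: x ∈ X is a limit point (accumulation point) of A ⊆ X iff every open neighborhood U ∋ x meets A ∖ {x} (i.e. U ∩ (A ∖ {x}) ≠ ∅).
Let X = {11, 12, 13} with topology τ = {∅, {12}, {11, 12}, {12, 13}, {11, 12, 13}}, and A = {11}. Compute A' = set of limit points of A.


A' = ∅

For each x ∈ X, list the open sets U ∈ τ with x ∈ U, then check whether U ∩ (A ∖ {x}) ≠ ∅ for every such U.
  x = 11: open {11, 12} ∋ x has {11, 12} ∩ (A ∖ {11}) = ∅, so x is NOT a limit point.
  x = 12: open {12} ∋ x has {12} ∩ (A ∖ {12}) = ∅, so x is NOT a limit point.
  x = 13: open {12, 13} ∋ x has {12, 13} ∩ (A ∖ {13}) = ∅, so x is NOT a limit point.
Collecting: A' = ∅.


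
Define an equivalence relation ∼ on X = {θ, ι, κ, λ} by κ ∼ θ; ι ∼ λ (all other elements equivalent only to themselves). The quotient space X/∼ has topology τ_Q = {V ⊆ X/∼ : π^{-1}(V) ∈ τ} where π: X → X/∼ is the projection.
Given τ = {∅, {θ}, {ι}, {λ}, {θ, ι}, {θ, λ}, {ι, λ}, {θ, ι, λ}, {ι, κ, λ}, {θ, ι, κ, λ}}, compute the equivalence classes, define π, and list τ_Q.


X/∼ = {[θ=κ], [ι=λ]}; |τ_Q| = 3.

Equivalence classes: [θ=κ], [ι=λ].
Quotient map π: X → X/∼ sends θ ↦ [θ=κ], ι ↦ [ι=λ], κ ↦ [θ=κ], λ ↦ [ι=λ].
For each subset V ⊆ X/∼, compute π^{-1}(V) ⊆ X and check whether π^{-1}(V) ∈ τ. V is open in τ_Q iff π^{-1}(V) ∈ τ.
  V = {}: π^{-1}(V) = ∅ ∈ τ ✓.
  V = {[θ=κ]}: π^{-1}(V) = {θ, κ} ∉ τ ✗.
  V = {[ι=λ]}: π^{-1}(V) = {ι, λ} ∈ τ ✓.
  V = {[θ=κ], [ι=λ]}: π^{-1}(V) = {θ, ι, κ, λ} ∈ τ ✓.
Open sets in the quotient: τ_Q = {{}, {[ι=λ]}, {[θ=κ], [ι=λ]}} (3 elements).


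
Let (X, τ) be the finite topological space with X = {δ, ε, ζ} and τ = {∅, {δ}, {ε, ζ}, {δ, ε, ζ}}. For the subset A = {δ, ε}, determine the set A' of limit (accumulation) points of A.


A' = {ζ}

For each x ∈ X, list the open sets U ∈ τ with x ∈ U, then check whether U ∩ (A ∖ {x}) ≠ ∅ for every such U.
  x = δ: open {δ} ∋ x has {δ} ∩ (A ∖ {δ}) = ∅, so x is NOT a limit point.
  x = ε: open {ε, ζ} ∋ x has {ε, ζ} ∩ (A ∖ {ε}) = ∅, so x is NOT a limit point.
  x = ζ: opens ∋ x are {ε, ζ}, {δ, ε, ζ}; each meets A ∖ {ζ}, so x IS a limit point.
Collecting: A' = {ζ}.


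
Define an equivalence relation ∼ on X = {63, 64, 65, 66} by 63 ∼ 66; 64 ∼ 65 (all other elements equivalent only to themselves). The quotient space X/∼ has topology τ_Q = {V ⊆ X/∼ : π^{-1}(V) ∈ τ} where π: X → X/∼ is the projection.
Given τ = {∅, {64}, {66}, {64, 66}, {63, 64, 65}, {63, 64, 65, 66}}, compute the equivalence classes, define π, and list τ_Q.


X/∼ = {[63=66], [64=65]}; |τ_Q| = 2.

Equivalence classes: [63=66], [64=65].
Quotient map π: X → X/∼ sends 63 ↦ [63=66], 64 ↦ [64=65], 65 ↦ [64=65], 66 ↦ [63=66].
For each subset V ⊆ X/∼, compute π^{-1}(V) ⊆ X and check whether π^{-1}(V) ∈ τ. V is open in τ_Q iff π^{-1}(V) ∈ τ.
  V = {}: π^{-1}(V) = ∅ ∈ τ ✓.
  V = {[63=66]}: π^{-1}(V) = {63, 66} ∉ τ ✗.
  V = {[64=65]}: π^{-1}(V) = {64, 65} ∉ τ ✗.
  V = {[63=66], [64=65]}: π^{-1}(V) = {63, 64, 65, 66} ∈ τ ✓.
Open sets in the quotient: τ_Q = {{}, {[63=66], [64=65]}} (2 elements).


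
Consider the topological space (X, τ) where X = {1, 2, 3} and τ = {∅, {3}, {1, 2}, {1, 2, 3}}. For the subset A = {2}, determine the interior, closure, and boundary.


int(A) = ∅, cl(A) = {1, 2}, ∂A = {1, 2}.

Closed sets in (X, τ) are complements of opens:
  closed(X, τ) = {∅, {3}, {1, 2}, {1, 2, 3}}.
int(A) = ⋃ {U ∈ τ : U ⊆ A}. Opens contained in A: ∅.
Taking the union of these: int(A) = ∅.
cl(A) = ⋂ {C closed : A ⊆ C}. Closed sets containing A: {1, 2}, {1, 2, 3}.
Intersecting these: cl(A) = {1, 2}.
∂A = cl(A) ∖ int(A) = {1, 2} ∖ ∅ = {1, 2}.


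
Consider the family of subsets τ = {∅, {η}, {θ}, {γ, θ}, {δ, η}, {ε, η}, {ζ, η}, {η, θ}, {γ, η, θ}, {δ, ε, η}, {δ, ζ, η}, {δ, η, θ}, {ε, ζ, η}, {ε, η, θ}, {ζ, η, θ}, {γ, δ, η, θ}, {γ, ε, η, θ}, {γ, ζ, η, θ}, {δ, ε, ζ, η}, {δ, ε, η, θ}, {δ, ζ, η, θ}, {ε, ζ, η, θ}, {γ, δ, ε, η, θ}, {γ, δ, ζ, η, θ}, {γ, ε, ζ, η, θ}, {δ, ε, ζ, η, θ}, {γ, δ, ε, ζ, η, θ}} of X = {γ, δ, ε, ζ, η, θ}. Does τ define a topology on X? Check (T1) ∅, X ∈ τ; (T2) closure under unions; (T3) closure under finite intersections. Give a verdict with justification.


τ IS a topology on X.

Axiom (T1): ∅ ∈ τ? Yes; X ∈ τ? Yes.
Axiom (T2/T3): check pairwise unions and intersections of members of τ.
All pairwise intersections and unions checked — each lies in τ. Therefore τ satisfies (T1), (T2), (T3): it IS a topology on X.


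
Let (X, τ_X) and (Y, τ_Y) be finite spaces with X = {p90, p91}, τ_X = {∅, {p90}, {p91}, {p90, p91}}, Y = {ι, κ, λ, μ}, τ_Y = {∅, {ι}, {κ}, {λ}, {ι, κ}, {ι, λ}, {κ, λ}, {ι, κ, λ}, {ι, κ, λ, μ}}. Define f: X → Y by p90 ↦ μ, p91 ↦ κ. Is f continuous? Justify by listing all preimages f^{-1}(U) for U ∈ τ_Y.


f IS continuous.

Compute f^{-1}(U) for each U ∈ τ_Y:
  U = ∅: f^{-1}(U) = ∅ ∈ τ_X ✓.
  U = {ι}: f^{-1}(U) = ∅ ∈ τ_X ✓.
  U = {κ}: f^{-1}(U) = {p91} ∈ τ_X ✓.
  U = {λ}: f^{-1}(U) = ∅ ∈ τ_X ✓.
  U = {ι, κ}: f^{-1}(U) = {p91} ∈ τ_X ✓.
  U = {ι, λ}: f^{-1}(U) = ∅ ∈ τ_X ✓.
  U = {κ, λ}: f^{-1}(U) = {p91} ∈ τ_X ✓.
  U = {ι, κ, λ}: f^{-1}(U) = {p91} ∈ τ_X ✓.
  U = {ι, κ, λ, μ}: f^{-1}(U) = {p90, p91} ∈ τ_X ✓.
Every preimage lies in τ_X, so f IS continuous.


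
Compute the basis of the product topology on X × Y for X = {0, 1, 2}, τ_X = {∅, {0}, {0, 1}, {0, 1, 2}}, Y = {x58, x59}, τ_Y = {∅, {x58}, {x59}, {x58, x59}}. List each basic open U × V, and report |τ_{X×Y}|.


Basis B = {∅ × ∅, {0} × {x58}, {0} × {x59}, {0} × {x58, x59}, {0, 1} × {x58}, {0, 1} × {x59}, {0, 1, 2} × {x58}, {0, 1, 2} × {x59}, {0, 1} × {x58, x59}, {0, 1, 2} × {x58, x59}}; |τ_{X×Y}| = 16.

Enumerate products U × V with U ∈ τ_X, V ∈ τ_Y (deduplicated):
  ∅ × ∅ = {} (∅)
  {0} × {x58} = {(0,x58)}
  {0} × {x59} = {(0,x59)}
  {0} × {x58, x59} = {(0,x58), (0,x59)}
  {0, 1} × {x58} = {(0,x58), (1,x58)}
  {0, 1} × {x59} = {(0,x59), (1,x59)}
  {0, 1, 2} × {x58} = {(0,x58), (1,x58), (2,x58)}
  {0, 1, 2} × {x59} = {(0,x59), (1,x59), (2,x59)}
  {0, 1} × {x58, x59} = {(0,x58), (0,x59), (1,x58), (1,x59)}
  {0, 1, 2} × {x58, x59} = {(0,x58), (0,x59), (1,x58), (1,x59), (2,x58), (2,x59)}
These 10 distinct sets form the basis B.
Close under arbitrary unions to get τ_{X×Y}; counting gives |τ_{X×Y}| = 16.


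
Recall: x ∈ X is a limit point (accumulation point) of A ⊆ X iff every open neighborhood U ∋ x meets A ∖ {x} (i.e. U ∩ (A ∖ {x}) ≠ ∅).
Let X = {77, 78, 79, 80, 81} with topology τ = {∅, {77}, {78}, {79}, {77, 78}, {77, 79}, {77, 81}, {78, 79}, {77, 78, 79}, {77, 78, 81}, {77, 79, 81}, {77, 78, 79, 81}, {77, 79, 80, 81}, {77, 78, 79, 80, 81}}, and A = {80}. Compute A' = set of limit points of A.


A' = ∅

For each x ∈ X, list the open sets U ∈ τ with x ∈ U, then check whether U ∩ (A ∖ {x}) ≠ ∅ for every such U.
  x = 77: open {77} ∋ x has {77} ∩ (A ∖ {77}) = ∅, so x is NOT a limit point.
  x = 78: open {78} ∋ x has {78} ∩ (A ∖ {78}) = ∅, so x is NOT a limit point.
  x = 79: open {79} ∋ x has {79} ∩ (A ∖ {79}) = ∅, so x is NOT a limit point.
  x = 80: open {77, 79, 80, 81} ∋ x has {77, 79, 80, 81} ∩ (A ∖ {80}) = ∅, so x is NOT a limit point.
  x = 81: open {77, 81} ∋ x has {77, 81} ∩ (A ∖ {81}) = ∅, so x is NOT a limit point.
Collecting: A' = ∅.


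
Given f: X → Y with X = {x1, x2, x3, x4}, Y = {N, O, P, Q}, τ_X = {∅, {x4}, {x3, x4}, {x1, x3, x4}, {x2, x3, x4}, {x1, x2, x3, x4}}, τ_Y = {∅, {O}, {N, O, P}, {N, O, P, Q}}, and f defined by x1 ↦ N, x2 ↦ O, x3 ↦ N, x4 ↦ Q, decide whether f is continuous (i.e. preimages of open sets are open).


f is NOT continuous.

Compute f^{-1}(U) for each U ∈ τ_Y:
  U = ∅: f^{-1}(U) = ∅ ∈ τ_X ✓.
  U = {O}: f^{-1}(U) = {x2} ∉ τ_X ✗.
  U = {N, O, P}: f^{-1}(U) = {x1, x2, x3} ∉ τ_X ✗.
  U = {N, O, P, Q}: f^{-1}(U) = {x1, x2, x3, x4} ∈ τ_X ✓.
Found U = {O} with f^{-1}(U) = {x2} not in τ_X. Therefore f is NOT continuous.


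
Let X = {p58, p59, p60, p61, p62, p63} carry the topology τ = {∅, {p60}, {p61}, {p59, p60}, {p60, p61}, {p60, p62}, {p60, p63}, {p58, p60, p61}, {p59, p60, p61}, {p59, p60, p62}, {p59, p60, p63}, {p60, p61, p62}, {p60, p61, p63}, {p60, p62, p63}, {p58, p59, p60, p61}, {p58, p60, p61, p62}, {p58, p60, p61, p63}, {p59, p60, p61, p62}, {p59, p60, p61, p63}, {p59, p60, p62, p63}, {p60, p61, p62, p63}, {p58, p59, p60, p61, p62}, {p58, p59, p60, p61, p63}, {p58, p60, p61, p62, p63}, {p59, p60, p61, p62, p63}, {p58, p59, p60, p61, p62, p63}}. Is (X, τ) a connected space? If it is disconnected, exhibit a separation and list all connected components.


(X, τ) is connected.

Find clopen sets (U ∈ τ with X ∖ U ∈ τ):
  U = ∅, X ∖ U = {p58, p59, p60, p61, p62, p63} — both open, so U is clopen.
  U = {p58, p59, p60, p61, p62, p63}, X ∖ U = ∅ — both open, so U is clopen.
Only trivial clopens (∅ and X) exist, so (X, τ) is connected.
Compute connected components by grouping points that agree on all clopens:
  component: {p58, p59, p60, p61, p62, p63}
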